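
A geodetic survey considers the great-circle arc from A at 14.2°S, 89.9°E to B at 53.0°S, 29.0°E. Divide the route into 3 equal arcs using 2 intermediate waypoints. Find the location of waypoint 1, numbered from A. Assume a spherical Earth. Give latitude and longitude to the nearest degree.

The haversine formula gives a central angle δ ≈ 1.071 rad (61.3°) between the endpoints.
Interpolate at f = 1/3 with slerp weights a = sin((1−f)δ)/sin δ ≈ 0.746, b = sin(fδ)/sin δ ≈ 0.398.
p = a·p₁ + b·p₂ ≈ (0.211, 0.839, -0.501); φ = arcsin(p_z) ≈ -30.06°, λ = atan2(p_y, p_x) ≈ 75.90°.

≈ 30°S, 76°E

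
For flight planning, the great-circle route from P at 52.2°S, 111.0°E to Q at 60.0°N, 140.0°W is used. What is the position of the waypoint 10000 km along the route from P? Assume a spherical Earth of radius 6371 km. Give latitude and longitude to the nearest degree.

≈ 23°N, 167°E

From cos δ = sin φ₁ sin φ₂ + cos φ₁ cos φ₂ cos Δλ, the central angle is δ ≈ 2.472 rad (141.6°). The total great-circle distance is δ·R ≈ 2.472 × 6371 ≈ 15749 km, so the target fraction is f = 10000/15749 ≈ 0.635.
Interpolate at f ≈ 0.635 with slerp weights a = sin((1−f)δ)/sin δ ≈ 1.264, b = sin(fδ)/sin δ ≈ 1.611.
p = a·p₁ + b·p₂ ≈ (-0.895, 0.206, 0.396); φ = arcsin(p_z) ≈ 23.34°, λ = atan2(p_y, p_x) ≈ 167.05°.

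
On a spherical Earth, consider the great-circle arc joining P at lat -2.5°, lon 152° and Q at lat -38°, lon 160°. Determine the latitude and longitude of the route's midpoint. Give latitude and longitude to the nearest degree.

Convert each endpoint to a unit vector on the sphere (x = cos φ cos λ, y = cos φ sin λ, z = sin φ).
The central angle between the endpoints is δ = arccos(p₁·p₂) ≈ 0.633 rad (36.2°).
Interpolate at f = 1/2 with slerp weights a = sin((1−f)δ)/sin δ ≈ 0.526, b = sin(fδ)/sin δ ≈ 0.526.
p = a·p₁ + b·p₂ ≈ (-0.854, 0.389, -0.347); φ = arcsin(p_z) ≈ -20.29°, λ = atan2(p_y, p_x) ≈ 155.53°.

≈ lat -20°, lon 156°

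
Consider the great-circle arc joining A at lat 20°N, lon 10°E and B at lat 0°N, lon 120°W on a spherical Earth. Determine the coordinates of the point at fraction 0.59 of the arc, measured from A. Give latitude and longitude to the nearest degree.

≈ lat 20°N, lon 71°W

Write both endpoints as unit vectors p₁, p₂ with components (cos φ cos λ, cos φ sin λ, sin φ).
The central angle between the endpoints is δ = arccos(p₁·p₂) ≈ 2.219 rad (127.2°).
Interpolate at f = 0.59 with slerp weights a = sin((1−f)δ)/sin δ ≈ 0.991, b = sin(fδ)/sin δ ≈ 1.212.
p = a·p₁ + b·p₂ ≈ (0.311, -0.888, 0.339); φ = arcsin(p_z) ≈ 19.80°, λ = atan2(p_y, p_x) ≈ -70.72°.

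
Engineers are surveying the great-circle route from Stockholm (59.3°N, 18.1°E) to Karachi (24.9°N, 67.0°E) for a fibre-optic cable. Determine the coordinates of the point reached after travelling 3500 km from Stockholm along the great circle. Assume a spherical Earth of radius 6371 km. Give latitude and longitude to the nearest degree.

≈ 39°N, 56°E

Write both endpoints as unit vectors p₁, p₂ with components (cos φ cos λ, cos φ sin λ, sin φ).
The central angle between the endpoints is δ = arccos(p₁·p₂) ≈ 0.841 rad (48.2°). The total great-circle distance is δ·R ≈ 0.841 × 6371 ≈ 5360 km, so the target fraction is f = 3500/5360 ≈ 0.653.
Interpolate at f ≈ 0.653 with slerp weights a = sin((1−f)δ)/sin δ ≈ 0.386, b = sin(fδ)/sin δ ≈ 0.700.
p = a·p₁ + b·p₂ ≈ (0.436, 0.646, 0.627); φ = arcsin(p_z) ≈ 38.82°, λ = atan2(p_y, p_x) ≈ 56.01°.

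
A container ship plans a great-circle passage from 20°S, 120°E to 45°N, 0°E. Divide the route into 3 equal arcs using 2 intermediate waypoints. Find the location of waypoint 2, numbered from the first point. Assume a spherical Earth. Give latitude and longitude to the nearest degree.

≈ 35°N, 54°E

Convert each endpoint to a unit vector on the sphere (x = cos φ cos λ, y = cos φ sin λ, z = sin φ).
The central angle between the endpoints is δ = arccos(p₁·p₂) ≈ 2.182 rad (125.0°).
Interpolate at f = 2/3 with slerp weights a = sin((1−f)δ)/sin δ ≈ 0.812, b = sin(fδ)/sin δ ≈ 1.213.
p = a·p₁ + b·p₂ ≈ (0.476, 0.661, 0.580); φ = arcsin(p_z) ≈ 35.45°, λ = atan2(p_y, p_x) ≈ 54.22°.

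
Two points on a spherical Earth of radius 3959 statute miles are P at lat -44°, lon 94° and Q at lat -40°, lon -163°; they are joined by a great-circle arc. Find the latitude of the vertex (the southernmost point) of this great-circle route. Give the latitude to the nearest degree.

The great circle lies in the plane with unit normal n̂ = (p₁ × p₂)/|p₁ × p₂|.
Here n̂_z ≈ +0.567; the vertex latitude is φ_max = arccos|n̂_z| ≈ 55.4°.
Check via Clairaut: cos φ_max = |cos φ₁| · sin C = cos(44.0°)·sin(127.9°) ≈ 0.567, again giving ≈ 55.4°.

≈ -55°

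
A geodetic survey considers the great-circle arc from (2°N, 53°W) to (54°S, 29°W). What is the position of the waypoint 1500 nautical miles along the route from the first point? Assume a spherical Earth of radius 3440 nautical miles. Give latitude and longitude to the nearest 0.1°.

The haversine formula gives a central angle δ ≈ 1.037 rad (59.4°) between the endpoints. The total great-circle distance is δ·R ≈ 1.037 × 3440 ≈ 3569 nmi, so the target fraction is f = 1500/3569 ≈ 0.420.
Interpolate at f ≈ 0.420 with slerp weights a = sin((1−f)δ)/sin δ ≈ 0.657, b = sin(fδ)/sin δ ≈ 0.490.
p = a·p₁ + b·p₂ ≈ (0.647, -0.664, -0.374); φ = arcsin(p_z) ≈ -21.95°, λ = atan2(p_y, p_x) ≈ -45.74°.

≈ (22.0°S, 45.7°W)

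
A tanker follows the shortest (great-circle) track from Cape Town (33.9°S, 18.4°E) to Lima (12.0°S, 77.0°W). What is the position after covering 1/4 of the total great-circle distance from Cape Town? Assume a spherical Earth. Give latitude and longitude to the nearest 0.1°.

Convert each endpoint to a unit vector on the sphere (x = cos φ cos λ, y = cos φ sin λ, z = sin φ).
The central angle between the endpoints is δ = arccos(p₁·p₂) ≈ 1.531 rad (87.7°).
Interpolate at f = 1/4 with slerp weights a = sin((1−f)δ)/sin δ ≈ 0.913, b = sin(fδ)/sin δ ≈ 0.374.
p = a·p₁ + b·p₂ ≈ (0.801, -0.117, -0.587); φ = arcsin(p_z) ≈ -35.93°, λ = atan2(p_y, p_x) ≈ -8.32°.

≈ 35.9°S, 8.3°W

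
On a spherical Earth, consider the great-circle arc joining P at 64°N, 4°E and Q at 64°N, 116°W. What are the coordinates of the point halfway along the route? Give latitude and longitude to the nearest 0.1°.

≈ 76.3°N, 56.0°W

From cos δ = sin φ₁ sin φ₂ + cos φ₁ cos φ₂ cos Δλ, the central angle is δ ≈ 0.779 rad (44.6°).
Interpolate at f = 1/2 with slerp weights a = sin((1−f)δ)/sin δ ≈ 0.540, b = sin(fδ)/sin δ ≈ 0.540.
p = a·p₁ + b·p₂ ≈ (0.132, -0.196, 0.972); φ = arcsin(p_z) ≈ 76.29°, λ = atan2(p_y, p_x) ≈ -56.00°.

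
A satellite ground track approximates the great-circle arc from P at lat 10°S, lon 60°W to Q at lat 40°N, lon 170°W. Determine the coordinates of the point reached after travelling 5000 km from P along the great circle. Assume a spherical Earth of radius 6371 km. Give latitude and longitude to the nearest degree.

The haversine formula gives a central angle δ ≈ 1.949 rad (111.7°) between the endpoints. The total great-circle distance is δ·R ≈ 1.949 × 6371 ≈ 12420 km, so the target fraction is f = 5000/12420 ≈ 0.403.
Interpolate at f ≈ 0.403 with slerp weights a = sin((1−f)δ)/sin δ ≈ 0.989, b = sin(fδ)/sin δ ≈ 0.761.
p = a·p₁ + b·p₂ ≈ (-0.087, -0.944, 0.317); φ = arcsin(p_z) ≈ 18.49°, λ = atan2(p_y, p_x) ≈ -95.26°.

≈ lat 18°N, lon 95°W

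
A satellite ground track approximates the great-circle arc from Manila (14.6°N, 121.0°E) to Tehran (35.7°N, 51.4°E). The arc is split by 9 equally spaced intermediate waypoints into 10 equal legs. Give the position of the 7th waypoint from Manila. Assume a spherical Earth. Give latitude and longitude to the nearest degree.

≈ 34°N, 75°E

Convert each endpoint to a unit vector on the sphere (x = cos φ cos λ, y = cos φ sin λ, z = sin φ).
The central angle between the endpoints is δ = arccos(p₁·p₂) ≈ 1.136 rad (65.1°).
Interpolate at f = 7/10 with slerp weights a = sin((1−f)δ)/sin δ ≈ 0.369, b = sin(fδ)/sin δ ≈ 0.787.
p = a·p₁ + b·p₂ ≈ (0.215, 0.805, 0.552); φ = arcsin(p_z) ≈ 33.53°, λ = atan2(p_y, p_x) ≈ 75.04°.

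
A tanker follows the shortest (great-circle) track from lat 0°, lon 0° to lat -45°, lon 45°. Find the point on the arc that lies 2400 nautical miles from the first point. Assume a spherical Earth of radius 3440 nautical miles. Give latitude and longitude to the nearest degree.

Write both endpoints as unit vectors p₁, p₂ with components (cos φ cos λ, cos φ sin λ, sin φ).
The central angle between the endpoints is δ = arccos(p₁·p₂) ≈ 1.047 rad (60.0°). The total great-circle distance is δ·R ≈ 1.047 × 3440 ≈ 3602 nmi, so the target fraction is f = 2400/3602 ≈ 0.666.
Interpolate at f ≈ 0.666 with slerp weights a = sin((1−f)δ)/sin δ ≈ 0.395, b = sin(fδ)/sin δ ≈ 0.742.
p = a·p₁ + b·p₂ ≈ (0.766, 0.371, -0.525); φ = arcsin(p_z) ≈ -31.64°, λ = atan2(p_y, p_x) ≈ 25.83°.

≈ lat -32°, lon 26°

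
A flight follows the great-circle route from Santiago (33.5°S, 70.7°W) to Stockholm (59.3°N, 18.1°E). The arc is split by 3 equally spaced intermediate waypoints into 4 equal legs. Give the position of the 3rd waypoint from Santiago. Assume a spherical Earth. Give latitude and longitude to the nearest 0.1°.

Convert each endpoint to a unit vector on the sphere (x = cos φ cos λ, y = cos φ sin λ, z = sin φ).
The central angle between the endpoints is δ = arccos(p₁·p₂) ≈ 2.055 rad (117.8°).
Interpolate at f = 3/4 with slerp weights a = sin((1−f)δ)/sin δ ≈ 0.555, b = sin(fδ)/sin δ ≈ 1.130.
p = a·p₁ + b·p₂ ≈ (0.701, -0.258, 0.665); φ = arcsin(p_z) ≈ 41.66°, λ = atan2(p_y, p_x) ≈ -20.20°.

≈ 41.7°N, 20.2°W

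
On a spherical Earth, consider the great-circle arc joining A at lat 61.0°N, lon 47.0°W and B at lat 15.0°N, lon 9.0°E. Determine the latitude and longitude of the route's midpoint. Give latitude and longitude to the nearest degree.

The haversine formula gives a central angle δ ≈ 1.061 rad (60.8°) between the endpoints.
Interpolate at f = 1/2 with slerp weights a = sin((1−f)δ)/sin δ ≈ 0.580, b = sin(fδ)/sin δ ≈ 0.580.
p = a·p₁ + b·p₂ ≈ (0.745, -0.118, 0.657); φ = arcsin(p_z) ≈ 41.07°, λ = atan2(p_y, p_x) ≈ -9.00°.

≈ lat 41°N, lon 9°W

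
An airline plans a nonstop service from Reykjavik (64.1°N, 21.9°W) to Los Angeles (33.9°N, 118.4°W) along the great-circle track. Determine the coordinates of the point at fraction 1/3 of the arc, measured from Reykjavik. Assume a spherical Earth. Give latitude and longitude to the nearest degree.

≈ (64°N, 71°W)

From cos δ = sin φ₁ sin φ₂ + cos φ₁ cos φ₂ cos Δλ, the central angle is δ ≈ 1.092 rad (62.6°).
Interpolate at f = 1/3 with slerp weights a = sin((1−f)δ)/sin δ ≈ 0.750, b = sin(fδ)/sin δ ≈ 0.401.
p = a·p₁ + b·p₂ ≈ (0.145, -0.415, 0.898); φ = arcsin(p_z) ≈ 63.91°, λ = atan2(p_y, p_x) ≈ -70.68°.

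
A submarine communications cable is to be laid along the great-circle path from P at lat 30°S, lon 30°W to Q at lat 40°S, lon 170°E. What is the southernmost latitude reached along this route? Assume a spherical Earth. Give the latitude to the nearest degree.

The great circle lies in the plane with unit normal n̂ = (p₁ × p₂)/|p₁ × p₂|.
Here n̂_z ≈ -0.238; the vertex latitude is φ_max = arccos|n̂_z| ≈ 76.2°.

≈ 76°S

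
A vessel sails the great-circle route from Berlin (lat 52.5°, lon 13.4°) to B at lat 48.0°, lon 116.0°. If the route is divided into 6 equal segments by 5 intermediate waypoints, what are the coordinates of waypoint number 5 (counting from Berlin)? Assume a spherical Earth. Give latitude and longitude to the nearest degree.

≈ lat 55°, lon 104°

Write both endpoints as unit vectors p₁, p₂ with components (cos φ cos λ, cos φ sin λ, sin φ).
The central angle between the endpoints is δ = arccos(p₁·p₂) ≈ 1.046 rad (60.0°).
Interpolate at f = 5/6 with slerp weights a = sin((1−f)δ)/sin δ ≈ 0.200, b = sin(fδ)/sin δ ≈ 0.884.
p = a·p₁ + b·p₂ ≈ (-0.141, 0.560, 0.816); φ = arcsin(p_z) ≈ 54.72°, λ = atan2(p_y, p_x) ≈ 104.10°.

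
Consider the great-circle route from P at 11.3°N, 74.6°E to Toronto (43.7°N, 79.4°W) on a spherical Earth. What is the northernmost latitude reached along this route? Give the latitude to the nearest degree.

≈ 69°N

The great circle lies in the plane with unit normal n̂ = (p₁ × p₂)/|p₁ × p₂|.
Here n̂_z ≈ -0.359; the vertex latitude is φ_max = arccos|n̂_z| ≈ 68.9°.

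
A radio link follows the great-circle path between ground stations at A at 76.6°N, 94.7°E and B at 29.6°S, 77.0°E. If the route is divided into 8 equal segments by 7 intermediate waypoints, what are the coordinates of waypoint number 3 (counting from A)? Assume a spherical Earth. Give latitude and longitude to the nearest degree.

≈ 37°N, 82°E

The haversine formula gives a central angle δ ≈ 1.863 rad (106.8°) between the endpoints.
Interpolate at f = 3/8 with slerp weights a = sin((1−f)δ)/sin δ ≈ 0.959, b = sin(fδ)/sin δ ≈ 0.672.
p = a·p₁ + b·p₂ ≈ (0.113, 0.791, 0.601); φ = arcsin(p_z) ≈ 36.98°, λ = atan2(p_y, p_x) ≈ 81.85°.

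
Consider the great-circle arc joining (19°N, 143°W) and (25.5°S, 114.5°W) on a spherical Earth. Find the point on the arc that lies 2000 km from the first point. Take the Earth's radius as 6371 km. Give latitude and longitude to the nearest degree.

≈ (4°N, 133°W)

The haversine formula gives a central angle δ ≈ 0.915 rad (52.4°) between the endpoints. The total great-circle distance is δ·R ≈ 0.915 × 6371 ≈ 5829 km, so the target fraction is f = 2000/5829 ≈ 0.343.
Interpolate at f ≈ 0.343 with slerp weights a = sin((1−f)δ)/sin δ ≈ 0.714, b = sin(fδ)/sin δ ≈ 0.390.
p = a·p₁ + b·p₂ ≈ (-0.685, -0.726, 0.065); φ = arcsin(p_z) ≈ 3.70°, λ = atan2(p_y, p_x) ≈ -133.32°.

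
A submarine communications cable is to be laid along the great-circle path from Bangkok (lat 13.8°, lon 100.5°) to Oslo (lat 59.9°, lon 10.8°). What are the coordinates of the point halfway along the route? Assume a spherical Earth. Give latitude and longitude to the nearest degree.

From cos δ = sin φ₁ sin φ₂ + cos φ₁ cos φ₂ cos Δλ, the central angle is δ ≈ 1.360 rad (77.9°).
Interpolate at f = 1/2 with slerp weights a = sin((1−f)δ)/sin δ ≈ 0.643, b = sin(fδ)/sin δ ≈ 0.643.
p = a·p₁ + b·p₂ ≈ (0.203, 0.675, 0.710); φ = arcsin(p_z) ≈ 45.22°, λ = atan2(p_y, p_x) ≈ 73.25°.

≈ lat 45°, lon 73°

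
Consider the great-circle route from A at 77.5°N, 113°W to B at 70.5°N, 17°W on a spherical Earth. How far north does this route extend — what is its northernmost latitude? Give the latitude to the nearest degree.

The great circle lies in the plane with unit normal n̂ = (p₁ × p₂)/|p₁ × p₂|.
Here n̂_z ≈ +0.176; the vertex latitude is φ_max = arccos|n̂_z| ≈ 79.9°.
Check via Clairaut: cos φ_max = |cos φ₁| · sin C = cos(77.5°)·sin(54.4°) ≈ 0.176, again giving ≈ 79.9°.

≈ 80°N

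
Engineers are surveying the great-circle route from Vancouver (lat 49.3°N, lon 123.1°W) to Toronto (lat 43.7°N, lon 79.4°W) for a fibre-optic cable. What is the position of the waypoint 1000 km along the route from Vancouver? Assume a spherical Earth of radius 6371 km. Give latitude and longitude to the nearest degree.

≈ lat 49°N, lon 109°W

Write both endpoints as unit vectors p₁, p₂ with components (cos φ cos λ, cos φ sin λ, sin φ).
The central angle between the endpoints is δ = arccos(p₁·p₂) ≈ 0.526 rad (30.2°). The total great-circle distance is δ·R ≈ 0.526 × 6371 ≈ 3354 km, so the target fraction is f = 1000/3354 ≈ 0.298.
Interpolate at f ≈ 0.298 with slerp weights a = sin((1−f)δ)/sin δ ≈ 0.719, b = sin(fδ)/sin δ ≈ 0.311.
p = a·p₁ + b·p₂ ≈ (-0.215, -0.614, 0.760); φ = arcsin(p_z) ≈ 49.45°, λ = atan2(p_y, p_x) ≈ -109.27°.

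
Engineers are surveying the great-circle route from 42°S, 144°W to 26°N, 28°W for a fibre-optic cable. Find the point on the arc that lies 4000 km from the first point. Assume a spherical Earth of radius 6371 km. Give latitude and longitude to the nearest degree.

≈ 31°S, 101°W

Convert each endpoint to a unit vector on the sphere (x = cos φ cos λ, y = cos φ sin λ, z = sin φ).
The central angle between the endpoints is δ = arccos(p₁·p₂) ≈ 2.197 rad (125.9°). The total great-circle distance is δ·R ≈ 2.197 × 6371 ≈ 13998 km, so the target fraction is f = 4000/13998 ≈ 0.286.
Interpolate at f ≈ 0.286 with slerp weights a = sin((1−f)δ)/sin δ ≈ 1.234, b = sin(fδ)/sin δ ≈ 0.725.
p = a·p₁ + b·p₂ ≈ (-0.167, -0.845, -0.508); φ = arcsin(p_z) ≈ -30.53°, λ = atan2(p_y, p_x) ≈ -101.16°.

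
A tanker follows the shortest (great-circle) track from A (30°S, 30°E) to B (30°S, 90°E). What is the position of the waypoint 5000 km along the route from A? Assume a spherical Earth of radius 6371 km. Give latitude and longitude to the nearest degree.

≈ (32°S, 83°E)

Write both endpoints as unit vectors p₁, p₂ with components (cos φ cos λ, cos φ sin λ, sin φ).
The central angle between the endpoints is δ = arccos(p₁·p₂) ≈ 0.896 rad (51.3°). The total great-circle distance is δ·R ≈ 0.896 × 6371 ≈ 5706 km, so the target fraction is f = 5000/5706 ≈ 0.876.
Interpolate at f ≈ 0.876 with slerp weights a = sin((1−f)δ)/sin δ ≈ 0.142, b = sin(fδ)/sin δ ≈ 0.905.
p = a·p₁ + b·p₂ ≈ (0.106, 0.845, -0.524); φ = arcsin(p_z) ≈ -31.57°, λ = atan2(p_y, p_x) ≈ 82.83°.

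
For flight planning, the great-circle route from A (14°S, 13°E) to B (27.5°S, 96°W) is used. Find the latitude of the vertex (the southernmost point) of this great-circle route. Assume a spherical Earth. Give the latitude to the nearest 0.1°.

The great circle lies in the plane with unit normal n̂ = (p₁ × p₂)/|p₁ × p₂|.
Here n̂_z ≈ -0.826; the vertex latitude is φ_max = arccos|n̂_z| ≈ 34.4°.

≈ 34.4°S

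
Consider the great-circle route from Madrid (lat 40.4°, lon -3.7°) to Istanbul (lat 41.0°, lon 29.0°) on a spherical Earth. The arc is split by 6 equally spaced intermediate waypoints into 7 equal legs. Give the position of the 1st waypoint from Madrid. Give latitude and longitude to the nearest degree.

Convert each endpoint to a unit vector on the sphere (x = cos φ cos λ, y = cos φ sin λ, z = sin φ).
The central angle between the endpoints is δ = arccos(p₁·p₂) ≈ 0.430 rad (24.7°).
Interpolate at f = 1/7 with slerp weights a = sin((1−f)δ)/sin δ ≈ 0.864, b = sin(fδ)/sin δ ≈ 0.147.
p = a·p₁ + b·p₂ ≈ (0.754, 0.011, 0.657); φ = arcsin(p_z) ≈ 41.05°, λ = atan2(p_y, p_x) ≈ 0.87°.

≈ lat 41°, lon 1°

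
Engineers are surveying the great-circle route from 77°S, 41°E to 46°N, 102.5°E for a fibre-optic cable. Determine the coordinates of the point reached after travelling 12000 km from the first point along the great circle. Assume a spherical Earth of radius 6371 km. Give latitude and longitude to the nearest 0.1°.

Write both endpoints as unit vectors p₁, p₂ with components (cos φ cos λ, cos φ sin λ, sin φ).
The central angle between the endpoints is δ = arccos(p₁·p₂) ≈ 2.248 rad (128.8°). The total great-circle distance is δ·R ≈ 2.248 × 6371 ≈ 14320 km, so the target fraction is f = 12000/14320 ≈ 0.838.
Interpolate at f ≈ 0.838 with slerp weights a = sin((1−f)δ)/sin δ ≈ 0.457, b = sin(fδ)/sin δ ≈ 1.221.
p = a·p₁ + b·p₂ ≈ (-0.106, 0.895, 0.433); φ = arcsin(p_z) ≈ 25.65°, λ = atan2(p_y, p_x) ≈ 96.75°.

≈ 25.7°N, 96.8°E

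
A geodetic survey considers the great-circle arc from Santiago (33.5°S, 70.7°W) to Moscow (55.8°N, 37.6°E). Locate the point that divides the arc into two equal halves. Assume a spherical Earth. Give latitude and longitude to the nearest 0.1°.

Write both endpoints as unit vectors p₁, p₂ with components (cos φ cos λ, cos φ sin λ, sin φ).
The central angle between the endpoints is δ = arccos(p₁·p₂) ≈ 2.219 rad (127.1°).
Interpolate at f = 1/2 with slerp weights a = sin((1−f)δ)/sin δ ≈ 1.123, b = sin(fδ)/sin δ ≈ 1.123.
p = a·p₁ + b·p₂ ≈ (0.810, -0.499, 0.309); φ = arcsin(p_z) ≈ 18.00°, λ = atan2(p_y, p_x) ≈ -31.63°.

≈ (18.0°N, 31.6°W)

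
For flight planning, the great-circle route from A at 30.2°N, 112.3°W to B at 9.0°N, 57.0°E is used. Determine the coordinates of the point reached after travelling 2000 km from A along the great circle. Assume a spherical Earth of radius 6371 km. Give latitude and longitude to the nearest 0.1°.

≈ 47.3°N, 104.9°W

Write both endpoints as unit vectors p₁, p₂ with components (cos φ cos λ, cos φ sin λ, sin φ).
The central angle between the endpoints is δ = arccos(p₁·p₂) ≈ 2.434 rad (139.5°). The total great-circle distance is δ·R ≈ 2.434 × 6371 ≈ 15509 km, so the target fraction is f = 2000/15509 ≈ 0.129.
Interpolate at f ≈ 0.129 with slerp weights a = sin((1−f)δ)/sin δ ≈ 1.312, b = sin(fδ)/sin δ ≈ 0.475.
p = a·p₁ + b·p₂ ≈ (-0.175, -0.656, 0.734); φ = arcsin(p_z) ≈ 47.26°, λ = atan2(p_y, p_x) ≈ -104.92°.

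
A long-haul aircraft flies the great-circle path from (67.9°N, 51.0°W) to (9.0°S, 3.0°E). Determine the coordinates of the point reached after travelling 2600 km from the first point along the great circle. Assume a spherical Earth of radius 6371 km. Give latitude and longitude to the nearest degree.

≈ (50°N, 22°W)

The haversine formula gives a central angle δ ≈ 1.497 rad (85.8°) between the endpoints. The total great-circle distance is δ·R ≈ 1.497 × 6371 ≈ 9539 km, so the target fraction is f = 2600/9539 ≈ 0.273.
Interpolate at f ≈ 0.273 with slerp weights a = sin((1−f)δ)/sin δ ≈ 0.889, b = sin(fδ)/sin δ ≈ 0.398.
p = a·p₁ + b·p₂ ≈ (0.603, -0.239, 0.761); φ = arcsin(p_z) ≈ 49.56°, λ = atan2(p_y, p_x) ≈ -21.64°.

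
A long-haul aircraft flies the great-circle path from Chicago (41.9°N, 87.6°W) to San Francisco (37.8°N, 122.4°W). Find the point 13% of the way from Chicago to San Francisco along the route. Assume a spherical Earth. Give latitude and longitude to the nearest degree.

The haversine formula gives a central angle δ ≈ 0.468 rad (26.8°) between the endpoints.
Interpolate at f = 0.13 with slerp weights a = sin((1−f)δ)/sin δ ≈ 0.878, b = sin(fδ)/sin δ ≈ 0.135.
p = a·p₁ + b·p₂ ≈ (-0.030, -0.743, 0.669); φ = arcsin(p_z) ≈ 41.98°, λ = atan2(p_y, p_x) ≈ -92.29°.

≈ 42°N, 92°W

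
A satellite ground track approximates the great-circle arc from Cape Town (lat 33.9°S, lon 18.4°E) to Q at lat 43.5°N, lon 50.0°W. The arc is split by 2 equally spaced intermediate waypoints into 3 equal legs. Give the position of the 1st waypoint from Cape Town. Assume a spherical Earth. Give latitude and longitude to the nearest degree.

≈ lat 8°S, lon 4°W

Convert each endpoint to a unit vector on the sphere (x = cos φ cos λ, y = cos φ sin λ, z = sin φ).
The central angle between the endpoints is δ = arccos(p₁·p₂) ≈ 1.734 rad (99.3°).
Interpolate at f = 1/3 with slerp weights a = sin((1−f)δ)/sin δ ≈ 0.927, b = sin(fδ)/sin δ ≈ 0.554.
p = a·p₁ + b·p₂ ≈ (0.989, -0.065, -0.136); φ = arcsin(p_z) ≈ -7.83°, λ = atan2(p_y, p_x) ≈ -3.74°.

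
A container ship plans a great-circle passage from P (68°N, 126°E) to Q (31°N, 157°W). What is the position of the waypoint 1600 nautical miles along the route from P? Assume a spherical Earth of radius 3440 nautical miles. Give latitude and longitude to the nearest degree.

Write both endpoints as unit vectors p₁, p₂ with components (cos φ cos λ, cos φ sin λ, sin φ).
The central angle between the endpoints is δ = arccos(p₁·p₂) ≈ 0.989 rad (56.6°). The total great-circle distance is δ·R ≈ 0.989 × 3440 ≈ 3401 nmi, so the target fraction is f = 1600/3401 ≈ 0.470.
Interpolate at f ≈ 0.470 with slerp weights a = sin((1−f)δ)/sin δ ≈ 0.599, b = sin(fδ)/sin δ ≈ 0.537.
p = a·p₁ + b·p₂ ≈ (-0.555, 0.002, 0.832); φ = arcsin(p_z) ≈ 56.26°, λ = atan2(p_y, p_x) ≈ 179.84°.

≈ (56°N, 180°E)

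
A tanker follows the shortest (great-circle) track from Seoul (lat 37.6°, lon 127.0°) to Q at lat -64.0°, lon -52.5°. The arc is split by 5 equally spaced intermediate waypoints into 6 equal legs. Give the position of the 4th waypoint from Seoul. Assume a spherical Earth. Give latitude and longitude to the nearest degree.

Convert each endpoint to a unit vector on the sphere (x = cos φ cos λ, y = cos φ sin λ, z = sin φ).
The central angle between the endpoints is δ = arccos(p₁·p₂) ≈ 2.681 rad (153.6°).
Interpolate at f = 4/6 with slerp weights a = sin((1−f)δ)/sin δ ≈ 1.753, b = sin(fδ)/sin δ ≈ 2.196.
p = a·p₁ + b·p₂ ≈ (-0.250, 0.345, -0.905); φ = arcsin(p_z) ≈ -64.80°, λ = atan2(p_y, p_x) ≈ 125.87°.

≈ lat -65°, lon 126°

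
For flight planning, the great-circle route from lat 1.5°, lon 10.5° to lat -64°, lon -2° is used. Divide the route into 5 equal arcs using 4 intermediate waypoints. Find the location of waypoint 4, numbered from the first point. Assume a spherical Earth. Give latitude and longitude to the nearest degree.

Write both endpoints as unit vectors p₁, p₂ with components (cos φ cos λ, cos φ sin λ, sin φ).
The central angle between the endpoints is δ = arccos(p₁·p₂) ≈ 1.155 rad (66.2°).
Interpolate at f = 4/5 with slerp weights a = sin((1−f)δ)/sin δ ≈ 0.250, b = sin(fδ)/sin δ ≈ 0.872.
p = a·p₁ + b·p₂ ≈ (0.628, 0.032, -0.777); φ = arcsin(p_z) ≈ -51.03°, λ = atan2(p_y, p_x) ≈ 2.94°.

≈ lat -51°, lon 3°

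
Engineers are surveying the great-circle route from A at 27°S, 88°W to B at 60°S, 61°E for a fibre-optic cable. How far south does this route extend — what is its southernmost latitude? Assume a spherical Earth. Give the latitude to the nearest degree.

The great circle lies in the plane with unit normal n̂ = (p₁ × p₂)/|p₁ × p₂|.
Here n̂_z ≈ +0.229; the vertex latitude is φ_max = arccos|n̂_z| ≈ 76.7°.
Check via Clairaut: cos φ_max = |cos φ₁| · sin C = cos(27.0°)·sin(165.1°) ≈ 0.229, again giving ≈ 76.7°.

≈ 77°S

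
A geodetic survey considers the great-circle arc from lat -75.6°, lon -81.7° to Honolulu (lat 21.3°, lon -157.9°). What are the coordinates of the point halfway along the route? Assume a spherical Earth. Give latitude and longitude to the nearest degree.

From cos δ = sin φ₁ sin φ₂ + cos φ₁ cos φ₂ cos Δλ, the central angle is δ ≈ 1.872 rad (107.3°).
Interpolate at f = 1/2 with slerp weights a = sin((1−f)δ)/sin δ ≈ 0.843, b = sin(fδ)/sin δ ≈ 0.843.
p = a·p₁ + b·p₂ ≈ (-0.698, -0.503, -0.510); φ = arcsin(p_z) ≈ -30.69°, λ = atan2(p_y, p_x) ≈ -144.20°.

≈ lat -31°, lon -144°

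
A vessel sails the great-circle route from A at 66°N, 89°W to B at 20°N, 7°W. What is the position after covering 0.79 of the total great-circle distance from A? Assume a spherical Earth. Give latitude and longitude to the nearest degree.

≈ 33°N, 14°W

Write both endpoints as unit vectors p₁, p₂ with components (cos φ cos λ, cos φ sin λ, sin φ).
The central angle between the endpoints is δ = arccos(p₁·p₂) ≈ 1.196 rad (68.6°).
Interpolate at f = 0.79 with slerp weights a = sin((1−f)δ)/sin δ ≈ 0.267, b = sin(fδ)/sin δ ≈ 0.871.
p = a·p₁ + b·p₂ ≈ (0.814, -0.208, 0.542); φ = arcsin(p_z) ≈ 32.81°, λ = atan2(p_y, p_x) ≈ -14.35°.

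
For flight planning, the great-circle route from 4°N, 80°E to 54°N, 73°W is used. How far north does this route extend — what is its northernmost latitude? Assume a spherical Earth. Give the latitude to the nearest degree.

≈ 72°N

The great circle lies in the plane with unit normal n̂ = (p₁ × p₂)/|p₁ × p₂|.
Here n̂_z ≈ -0.301; the vertex latitude is φ_max = arccos|n̂_z| ≈ 72.5°.
Check via Clairaut: cos φ_max = |cos φ₁| · sin C = cos(4.0°)·sin(17.6°) ≈ 0.301, again giving ≈ 72.5°.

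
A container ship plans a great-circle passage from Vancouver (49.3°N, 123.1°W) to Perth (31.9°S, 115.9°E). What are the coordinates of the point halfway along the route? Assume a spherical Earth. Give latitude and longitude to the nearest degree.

The haversine formula gives a central angle δ ≈ 2.326 rad (133.3°) between the endpoints.
Interpolate at f = 1/2 with slerp weights a = sin((1−f)δ)/sin δ ≈ 1.261, b = sin(fδ)/sin δ ≈ 1.261.
p = a·p₁ + b·p₂ ≈ (-0.917, 0.274, 0.290); φ = arcsin(p_z) ≈ 16.84°, λ = atan2(p_y, p_x) ≈ 163.35°.

≈ 17°N, 163°E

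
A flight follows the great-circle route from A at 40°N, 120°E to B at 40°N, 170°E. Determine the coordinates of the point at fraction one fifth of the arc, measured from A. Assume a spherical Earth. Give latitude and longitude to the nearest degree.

≈ 42°N, 130°E

From cos δ = sin φ₁ sin φ₂ + cos φ₁ cos φ₂ cos Δλ, the central angle is δ ≈ 0.659 rad (37.8°).
Interpolate at f = 1/5 with slerp weights a = sin((1−f)δ)/sin δ ≈ 0.822, b = sin(fδ)/sin δ ≈ 0.215.
p = a·p₁ + b·p₂ ≈ (-0.477, 0.574, 0.666); φ = arcsin(p_z) ≈ 41.77°, λ = atan2(p_y, p_x) ≈ 129.72°.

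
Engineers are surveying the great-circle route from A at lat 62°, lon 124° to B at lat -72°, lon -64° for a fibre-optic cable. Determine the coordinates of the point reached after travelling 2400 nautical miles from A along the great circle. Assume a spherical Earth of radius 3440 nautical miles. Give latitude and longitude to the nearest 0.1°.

The haversine formula gives a central angle δ ≈ 2.959 rad (169.5°) between the endpoints. The total great-circle distance is δ·R ≈ 2.959 × 3440 ≈ 10179 nmi, so the target fraction is f = 2400/10179 ≈ 0.236.
Interpolate at f ≈ 0.236 with slerp weights a = sin((1−f)δ)/sin δ ≈ 4.248, b = sin(fδ)/sin δ ≈ 3.540.
p = a·p₁ + b·p₂ ≈ (-0.636, 0.670, 0.384); φ = arcsin(p_z) ≈ 22.56°, λ = atan2(p_y, p_x) ≈ 133.49°.

≈ lat 22.6°, lon 133.5°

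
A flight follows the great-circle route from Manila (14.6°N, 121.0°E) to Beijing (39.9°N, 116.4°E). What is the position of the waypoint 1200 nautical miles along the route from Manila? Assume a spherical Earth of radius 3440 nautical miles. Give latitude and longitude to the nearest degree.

≈ 34°N, 118°E

The haversine formula gives a central angle δ ≈ 0.447 rad (25.6°) between the endpoints. The total great-circle distance is δ·R ≈ 0.447 × 3440 ≈ 1538 nmi, so the target fraction is f = 1200/1538 ≈ 0.780.
Interpolate at f ≈ 0.780 with slerp weights a = sin((1−f)δ)/sin δ ≈ 0.227, b = sin(fδ)/sin δ ≈ 0.791.
p = a·p₁ + b·p₂ ≈ (-0.383, 0.731, 0.564); φ = arcsin(p_z) ≈ 34.35°, λ = atan2(p_y, p_x) ≈ 117.62°.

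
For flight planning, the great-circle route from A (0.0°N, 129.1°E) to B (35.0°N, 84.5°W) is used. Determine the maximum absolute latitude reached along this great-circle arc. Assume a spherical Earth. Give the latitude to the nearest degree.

The great circle lies in the plane with unit normal n̂ = (p₁ × p₂)/|p₁ × p₂|.
Here n̂_z ≈ +0.620; the vertex latitude is φ_max = arccos|n̂_z| ≈ 51.7°.

≈ 52°N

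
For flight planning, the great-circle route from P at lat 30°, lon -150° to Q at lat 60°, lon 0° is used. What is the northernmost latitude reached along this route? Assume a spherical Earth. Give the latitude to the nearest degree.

≈ 77°

The great circle lies in the plane with unit normal n̂ = (p₁ × p₂)/|p₁ × p₂|.
Here n̂_z ≈ +0.217; the vertex latitude is φ_max = arccos|n̂_z| ≈ 77.5°.
Check via Clairaut: cos φ_max = |cos φ₁| · sin C = cos(30.0°)·sin(14.5°) ≈ 0.217, again giving ≈ 77.5°.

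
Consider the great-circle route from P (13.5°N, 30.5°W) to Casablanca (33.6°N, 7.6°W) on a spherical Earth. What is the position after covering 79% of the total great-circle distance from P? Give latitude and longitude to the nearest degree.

Convert each endpoint to a unit vector on the sphere (x = cos φ cos λ, y = cos φ sin λ, z = sin φ).
The central angle between the endpoints is δ = arccos(p₁·p₂) ≈ 0.505 rad (28.9°).
Interpolate at f = 0.79 with slerp weights a = sin((1−f)δ)/sin δ ≈ 0.219, b = sin(fδ)/sin δ ≈ 0.803.
p = a·p₁ + b·p₂ ≈ (0.846, -0.196, 0.495); φ = arcsin(p_z) ≈ 29.70°, λ = atan2(p_y, p_x) ≈ -13.07°.

≈ (30°N, 13°W)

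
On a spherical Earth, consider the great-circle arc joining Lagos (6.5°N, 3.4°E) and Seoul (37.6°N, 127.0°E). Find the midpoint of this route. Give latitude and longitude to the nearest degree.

The haversine formula gives a central angle δ ≈ 1.946 rad (111.5°) between the endpoints.
Interpolate at f = 1/2 with slerp weights a = sin((1−f)δ)/sin δ ≈ 0.888, b = sin(fδ)/sin δ ≈ 0.888.
p = a·p₁ + b·p₂ ≈ (0.458, 0.615, 0.643); φ = arcsin(p_z) ≈ 39.99°, λ = atan2(p_y, p_x) ≈ 53.33°.

≈ 40°N, 53°E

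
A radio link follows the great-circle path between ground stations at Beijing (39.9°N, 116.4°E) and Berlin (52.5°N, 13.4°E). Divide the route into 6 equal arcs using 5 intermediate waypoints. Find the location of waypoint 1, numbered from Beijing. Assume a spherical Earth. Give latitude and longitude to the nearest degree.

Convert each endpoint to a unit vector on the sphere (x = cos φ cos λ, y = cos φ sin λ, z = sin φ).
The central angle between the endpoints is δ = arccos(p₁·p₂) ≈ 1.155 rad (66.2°).
Interpolate at f = 1/6 with slerp weights a = sin((1−f)δ)/sin δ ≈ 0.897, b = sin(fδ)/sin δ ≈ 0.209.
p = a·p₁ + b·p₂ ≈ (-0.182, 0.646, 0.741); φ = arcsin(p_z) ≈ 47.85°, λ = atan2(p_y, p_x) ≈ 105.75°.

≈ (48°N, 106°E)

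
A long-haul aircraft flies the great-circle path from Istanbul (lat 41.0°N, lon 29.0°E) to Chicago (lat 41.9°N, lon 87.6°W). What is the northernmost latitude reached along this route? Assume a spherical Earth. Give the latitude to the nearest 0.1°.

≈ 59.3°N

The great circle lies in the plane with unit normal n̂ = (p₁ × p₂)/|p₁ × p₂|.
Here n̂_z ≈ -0.511; the vertex latitude is φ_max = arccos|n̂_z| ≈ 59.3°.
Check via Clairaut: cos φ_max = |cos φ₁| · sin C = cos(41.0°)·sin(42.6°) ≈ 0.511, again giving ≈ 59.3°.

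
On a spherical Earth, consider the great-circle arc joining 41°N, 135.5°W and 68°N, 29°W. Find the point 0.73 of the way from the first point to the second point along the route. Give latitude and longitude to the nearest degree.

Write both endpoints as unit vectors p₁, p₂ with components (cos φ cos λ, cos φ sin λ, sin φ).
The central angle between the endpoints is δ = arccos(p₁·p₂) ≈ 1.015 rad (58.1°).
Interpolate at f = 0.73 with slerp weights a = sin((1−f)δ)/sin δ ≈ 0.319, b = sin(fδ)/sin δ ≈ 0.795.
p = a·p₁ + b·p₂ ≈ (0.089, -0.313, 0.946); φ = arcsin(p_z) ≈ 71.02°, λ = atan2(p_y, p_x) ≈ -74.14°.

≈ 71°N, 74°W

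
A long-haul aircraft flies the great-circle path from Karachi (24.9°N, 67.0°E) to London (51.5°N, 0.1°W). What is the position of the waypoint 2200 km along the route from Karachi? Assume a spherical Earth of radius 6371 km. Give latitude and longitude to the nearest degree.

Convert each endpoint to a unit vector on the sphere (x = cos φ cos λ, y = cos φ sin λ, z = sin φ).
The central angle between the endpoints is δ = arccos(p₁·p₂) ≈ 0.989 rad (56.7°). The total great-circle distance is δ·R ≈ 0.989 × 6371 ≈ 6303 km, so the target fraction is f = 2200/6303 ≈ 0.349.
Interpolate at f ≈ 0.349 with slerp weights a = sin((1−f)δ)/sin δ ≈ 0.719, b = sin(fδ)/sin δ ≈ 0.405.
p = a·p₁ + b·p₂ ≈ (0.507, 0.599, 0.620); φ = arcsin(p_z) ≈ 38.28°, λ = atan2(p_y, p_x) ≈ 49.79°.

≈ (38°N, 50°E)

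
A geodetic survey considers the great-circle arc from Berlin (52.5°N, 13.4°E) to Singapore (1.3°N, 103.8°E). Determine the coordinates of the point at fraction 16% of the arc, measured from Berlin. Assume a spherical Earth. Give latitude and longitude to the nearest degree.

The haversine formula gives a central angle δ ≈ 1.557 rad (89.2°) between the endpoints.
Interpolate at f = 0.16 with slerp weights a = sin((1−f)δ)/sin δ ≈ 0.966, b = sin(fδ)/sin δ ≈ 0.247.
p = a·p₁ + b·p₂ ≈ (0.513, 0.376, 0.772); φ = arcsin(p_z) ≈ 50.51°, λ = atan2(p_y, p_x) ≈ 36.21°.

≈ 51°N, 36°E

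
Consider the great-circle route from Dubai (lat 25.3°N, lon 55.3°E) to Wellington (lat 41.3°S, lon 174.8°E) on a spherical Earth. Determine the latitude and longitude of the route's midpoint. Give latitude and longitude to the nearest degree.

Write both endpoints as unit vectors p₁, p₂ with components (cos φ cos λ, cos φ sin λ, sin φ).
The central angle between the endpoints is δ = arccos(p₁·p₂) ≈ 2.235 rad (128.1°).
Interpolate at f = 1/2 with slerp weights a = sin((1−f)δ)/sin δ ≈ 1.142, b = sin(fδ)/sin δ ≈ 1.142.
p = a·p₁ + b·p₂ ≈ (-0.267, 0.926, -0.266); φ = arcsin(p_z) ≈ -15.41°, λ = atan2(p_y, p_x) ≈ 106.05°.

≈ lat 15°S, lon 106°E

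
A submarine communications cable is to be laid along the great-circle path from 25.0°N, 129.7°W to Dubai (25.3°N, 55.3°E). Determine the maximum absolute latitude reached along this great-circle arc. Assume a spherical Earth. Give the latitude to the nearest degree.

The great circle lies in the plane with unit normal n̂ = (p₁ × p₂)/|p₁ × p₂|.
Here n̂_z ≈ -0.093; the vertex latitude is φ_max = arccos|n̂_z| ≈ 84.7°.
Check via Clairaut: cos φ_max = |cos φ₁| · sin C = cos(25.0°)·sin(5.9°) ≈ 0.093, again giving ≈ 84.7°.

≈ 85°N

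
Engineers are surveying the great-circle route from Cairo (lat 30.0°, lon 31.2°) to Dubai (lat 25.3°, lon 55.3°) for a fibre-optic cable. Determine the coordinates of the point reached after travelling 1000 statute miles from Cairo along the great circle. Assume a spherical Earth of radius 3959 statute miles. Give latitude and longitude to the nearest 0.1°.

From cos δ = sin φ₁ sin φ₂ + cos φ₁ cos φ₂ cos Δλ, the central angle is δ ≈ 0.381 rad (21.8°). The total great-circle distance is δ·R ≈ 0.381 × 3959 ≈ 1507 mi, so the target fraction is f = 1000/1507 ≈ 0.663.
Interpolate at f ≈ 0.663 with slerp weights a = sin((1−f)δ)/sin δ ≈ 0.344, b = sin(fδ)/sin δ ≈ 0.673.
p = a·p₁ + b·p₂ ≈ (0.601, 0.654, 0.459); φ = arcsin(p_z) ≈ 27.35°, λ = atan2(p_y, p_x) ≈ 47.43°.

≈ lat 27.3°, lon 47.4°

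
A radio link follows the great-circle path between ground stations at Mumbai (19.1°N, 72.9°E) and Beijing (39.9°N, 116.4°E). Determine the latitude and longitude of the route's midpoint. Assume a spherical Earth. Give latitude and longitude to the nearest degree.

≈ 31°N, 92°E

Convert each endpoint to a unit vector on the sphere (x = cos φ cos λ, y = cos φ sin λ, z = sin φ).
The central angle between the endpoints is δ = arccos(p₁·p₂) ≈ 0.744 rad (42.6°).
Interpolate at f = 1/2 with slerp weights a = sin((1−f)δ)/sin δ ≈ 0.537, b = sin(fδ)/sin δ ≈ 0.537.
p = a·p₁ + b·p₂ ≈ (-0.034, 0.854, 0.520); φ = arcsin(p_z) ≈ 31.33°, λ = atan2(p_y, p_x) ≈ 92.28°.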